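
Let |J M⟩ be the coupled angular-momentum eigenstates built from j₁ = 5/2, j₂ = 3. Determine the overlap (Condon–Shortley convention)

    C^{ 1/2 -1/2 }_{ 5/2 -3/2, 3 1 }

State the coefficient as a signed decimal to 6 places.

+√(2/21) ≈ +0.308607

triangle: 5!*0!*1!/7! = 120/5040
(j±m)!: 1!*4!*4!*2!*0!*1! = 1152
prefactor² = (2J+1)*Δ*N² = 384/7
  k=4: +1/(4!*1!*0!*0!*0!*1!) = 1/24
Σ = 1/24  ⇒  CG² = 384/7*1/24² = 2/21
CG = +√(2/21) = +0.308607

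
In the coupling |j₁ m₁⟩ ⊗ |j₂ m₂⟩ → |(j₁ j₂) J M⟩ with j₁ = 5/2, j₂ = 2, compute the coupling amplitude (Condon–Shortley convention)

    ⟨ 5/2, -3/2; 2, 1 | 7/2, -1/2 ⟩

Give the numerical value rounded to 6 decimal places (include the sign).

−√(121/315) ≈ -0.619780

j₁+j₂−J=1  J+j₁−j₂=4  J−j₁+j₂=3  j₁+j₂+J+1=9
(j₁±m₁, j₂±m₂, J±M) = (1,4,3,1,3,4)
P² = 2304/35
sum k=0..1:
  [0] +1/144 = 1/144
  [1] −1/12 = -1/12
S = -11/144
C² = P²·S² = 121/315 ; C = -0.619780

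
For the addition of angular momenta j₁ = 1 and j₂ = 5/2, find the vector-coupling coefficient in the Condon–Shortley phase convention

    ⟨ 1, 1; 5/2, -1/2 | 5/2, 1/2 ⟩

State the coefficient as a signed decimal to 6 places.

j₁+j₂−J=1  J+j₁−j₂=1  J−j₁+j₂=4  j₁+j₂+J+1=7
(j₁±m₁, j₂±m₂, J±M) = (2,0,2,3,3,2)
P² = 288/35
sum k=0..0:
  [0] +1/4 = 1/4
S = 1/4
C² = P²·S² = 18/35 ; C = +0.717137

+√(18/35) ≈ +0.717137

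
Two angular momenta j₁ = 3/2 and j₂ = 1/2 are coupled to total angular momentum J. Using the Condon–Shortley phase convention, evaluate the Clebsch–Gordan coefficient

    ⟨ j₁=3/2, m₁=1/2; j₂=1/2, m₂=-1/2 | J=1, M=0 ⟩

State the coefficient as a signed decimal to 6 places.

√[3·1!2!0!/4! · 2!1!0!1!1!1!] = √(1/2)
  +(−1)^0/∏(0,1,1,0,1,0)! = 1  (running 1)
⟨..|..⟩ = √(1/2)·(1) = +0.707107

+0.707107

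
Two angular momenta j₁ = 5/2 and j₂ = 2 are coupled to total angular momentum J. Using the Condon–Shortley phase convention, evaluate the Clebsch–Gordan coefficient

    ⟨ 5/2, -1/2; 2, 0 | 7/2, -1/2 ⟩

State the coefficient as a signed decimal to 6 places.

-0.195180  (= −√(4/105))

j₁+j₂−J=1  J+j₁−j₂=4  J−j₁+j₂=3  j₁+j₂+J+1=9
(j₁±m₁, j₂±m₂, J±M) = (2,3,2,2,3,4)
P² = 768/35
sum k=0..1:
  [0] +1/12 = 1/12
  [1] −1/8 = -1/8
S = -1/24
C² = P²·S² = 4/105 ; C = -0.195180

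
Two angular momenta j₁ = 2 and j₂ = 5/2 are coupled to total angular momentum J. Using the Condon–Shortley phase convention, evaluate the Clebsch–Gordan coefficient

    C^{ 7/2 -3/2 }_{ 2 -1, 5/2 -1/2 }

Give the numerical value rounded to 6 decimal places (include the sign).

−√(2/21) ≈ -0.308607

√[8·1!3!4!/9! · 1!3!2!3!2!5!] = √(384/7)
  +(−1)^0/∏(0,1,3,2,0,2)! = 1/24  (running 1/24)
  +(−1)^1/∏(1,0,2,1,1,3)! = -1/12  (running -1/24)
⟨..|..⟩ = √(384/7)·(-1/24) = -0.308607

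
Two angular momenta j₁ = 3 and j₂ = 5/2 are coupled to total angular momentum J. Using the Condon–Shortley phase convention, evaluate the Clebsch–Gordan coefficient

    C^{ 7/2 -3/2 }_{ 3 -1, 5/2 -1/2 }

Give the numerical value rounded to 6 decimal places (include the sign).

−√(5/21) = -0.487950

j₁+j₂−J=2  J+j₁−j₂=4  J−j₁+j₂=3  j₁+j₂+J+1=10
(j₁±m₁, j₂±m₂, J±M) = (2,4,2,3,2,5)
P² = 3072/35
sum k=0..2:
  [0] +1/96 = 1/96
  [1] −1/12 = -1/12
  [2] +1/48 = 1/48
S = -5/96
C² = P²·S² = 5/21 ; C = -0.487950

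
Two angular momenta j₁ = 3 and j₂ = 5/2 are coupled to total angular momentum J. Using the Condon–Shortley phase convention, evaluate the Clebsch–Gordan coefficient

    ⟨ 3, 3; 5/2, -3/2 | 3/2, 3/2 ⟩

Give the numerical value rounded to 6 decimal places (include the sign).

j₁+j₂−J=4  J+j₁−j₂=2  J−j₁+j₂=1  j₁+j₂+J+1=8
(j₁±m₁, j₂±m₂, J±M) = (6,0,1,4,3,0)
P² = 3456/7
sum k=0..0:
  [0] +1/48 = 1/48
S = 1/48
C² = P²·S² = 3/14 ; C = +0.462910

+0.462910  (= +√(3/14))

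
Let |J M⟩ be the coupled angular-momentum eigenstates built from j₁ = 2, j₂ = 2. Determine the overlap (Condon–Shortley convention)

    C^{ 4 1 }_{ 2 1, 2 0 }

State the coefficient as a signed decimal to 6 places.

j₁+j₂−J=0  J+j₁−j₂=4  J−j₁+j₂=4  j₁+j₂+J+1=9
(j₁±m₁, j₂±m₂, J±M) = (3,1,2,2,5,3)
P² = 1728/7
sum k=0..0:
  [0] +1/24 = 1/24
S = 1/24
C² = P²·S² = 3/7 ; C = +0.654654

+0.654654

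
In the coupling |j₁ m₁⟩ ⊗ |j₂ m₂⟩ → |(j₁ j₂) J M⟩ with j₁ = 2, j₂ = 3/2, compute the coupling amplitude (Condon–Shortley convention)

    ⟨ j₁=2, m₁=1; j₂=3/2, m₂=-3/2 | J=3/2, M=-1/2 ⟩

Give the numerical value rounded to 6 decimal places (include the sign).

j₁+j₂−J=2  J+j₁−j₂=2  J−j₁+j₂=1  j₁+j₂+J+1=6
(j₁±m₁, j₂±m₂, J±M) = (3,1,0,3,1,2)
P² = 8/5
sum k=0..0:
  [0] +1/2 = 1/2
S = 1/2
C² = P²·S² = 2/5 ; C = +0.632456

+√(2/5) ≈ +0.632456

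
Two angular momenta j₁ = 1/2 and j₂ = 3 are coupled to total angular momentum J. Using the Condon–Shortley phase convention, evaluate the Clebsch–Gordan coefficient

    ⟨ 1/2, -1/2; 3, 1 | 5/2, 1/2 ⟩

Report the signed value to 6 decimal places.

-0.755929

triangle: 1!*0!*5!/7! = 120/5040
(j±m)!: 0!*1!*4!*2!*3!*2! = 576
prefactor² = (2J+1)*Δ*N² = 576/7
  k=1: −1/(1!*0!*0!*3!*0!*2!) = -1/12
Σ = -1/12  ⇒  CG² = 576/7*(-1/12)² = 4/7
CG = −√(4/7) = -0.755929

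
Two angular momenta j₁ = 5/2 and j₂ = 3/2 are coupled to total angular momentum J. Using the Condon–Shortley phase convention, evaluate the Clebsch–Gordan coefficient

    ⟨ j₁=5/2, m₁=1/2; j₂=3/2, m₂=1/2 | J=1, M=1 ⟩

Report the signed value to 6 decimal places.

+0.387298

triangle: 3!*2!*0!/6! = 12/720
(j±m)!: 3!*2!*2!*1!*2!*0! = 48
prefactor² = (2J+1)*Δ*N² = 12/5
  k=2: +1/(2!*1!*0!*0!*2!*0!) = 1/4
Σ = 1/4  ⇒  CG² = 12/5*1/4² = 3/20
CG = +√(3/20) = +0.387298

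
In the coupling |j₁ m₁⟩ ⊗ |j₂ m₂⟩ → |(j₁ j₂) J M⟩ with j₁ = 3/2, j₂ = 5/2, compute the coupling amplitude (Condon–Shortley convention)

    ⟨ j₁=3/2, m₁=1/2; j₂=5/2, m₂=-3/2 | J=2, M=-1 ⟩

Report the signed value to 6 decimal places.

+√(1/42) = +0.154303

triangle: 2!·1!·3!/7! = 12/5040
(j±m)!: 2!·1!·1!·4!·1!·3! = 288
prefactor² = (2J+1)·Δ·N² = 24/7
  k=0: +1/(0!·2!·1!·1!·0!·2!) = 1/4
  k=1: −1/(1!·1!·0!·0!·1!·3!) = -1/6
Σ = 1/12  ⇒  CG² = 24/7·1/12² = 1/42
CG = +√(1/42) = +0.154303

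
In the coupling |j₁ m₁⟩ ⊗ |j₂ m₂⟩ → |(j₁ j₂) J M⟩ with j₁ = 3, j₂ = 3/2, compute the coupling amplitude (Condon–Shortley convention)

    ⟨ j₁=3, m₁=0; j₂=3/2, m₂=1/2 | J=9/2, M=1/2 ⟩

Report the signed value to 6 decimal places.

+√(10/21) = +0.690066

triangle: 0!×6!×3!/10! = 4320/3628800
(j±m)!: 3!×3!×2!×1!×5!×4! = 207360
prefactor² = (2J+1)×Δ×N² = 17280/7
  k=0: +1/(0!×0!×3!×2!×3!×1!) = 1/72
Σ = 1/72  ⇒  CG² = 17280/7×1/72² = 10/21
CG = +√(10/21) = +0.690066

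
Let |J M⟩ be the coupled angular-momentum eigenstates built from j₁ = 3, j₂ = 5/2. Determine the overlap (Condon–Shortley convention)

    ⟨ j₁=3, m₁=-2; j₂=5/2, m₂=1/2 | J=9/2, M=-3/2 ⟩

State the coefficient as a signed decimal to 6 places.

j₁+j₂−J=1  J+j₁−j₂=5  J−j₁+j₂=4  j₁+j₂+J+1=11
(j₁±m₁, j₂±m₂, J±M) = (1,5,3,2,3,6)
P² = 345600/77
sum k=0..1:
  [0] +1/720 = 1/720
  [1] −1/96 = -1/96
S = -13/1440
C² = P²·S² = 169/462 ; C = -0.604815

−√(169/462) = -0.604815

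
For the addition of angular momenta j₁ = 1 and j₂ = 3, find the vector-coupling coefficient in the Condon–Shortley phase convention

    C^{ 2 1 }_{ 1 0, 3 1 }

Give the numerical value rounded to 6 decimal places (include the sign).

triangle: 2!×0!×4!/7! = 48/5040
(j±m)!: 1!×1!×4!×2!×3!×1! = 288
prefactor² = (2J+1)×Δ×N² = 96/7
  k=1: −1/(1!×1!×0!×3!×0!×1!) = -1/6
Σ = -1/6  ⇒  CG² = 96/7×(-1/6)² = 8/21
CG = −√(8/21) = -0.617213

-0.617213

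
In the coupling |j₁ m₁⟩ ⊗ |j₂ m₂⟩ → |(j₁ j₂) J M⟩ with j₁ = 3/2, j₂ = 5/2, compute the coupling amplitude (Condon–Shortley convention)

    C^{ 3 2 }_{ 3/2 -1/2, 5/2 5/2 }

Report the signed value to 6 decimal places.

-0.645497

√[7·1!2!4!/8! · 1!2!5!0!5!1!] = √(240)
  +(−1)^1/∏(1,0,1,4,1,0)! = -1/24  (running -1/24)
⟨..|..⟩ = √(240)·(-1/24) = -0.645497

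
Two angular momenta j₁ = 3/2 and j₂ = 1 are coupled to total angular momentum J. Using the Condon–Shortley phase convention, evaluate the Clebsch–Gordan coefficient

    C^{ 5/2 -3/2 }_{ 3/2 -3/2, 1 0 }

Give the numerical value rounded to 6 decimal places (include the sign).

+√(2/5) ≈ +0.632456

triangle: 0!×3!×2!/6! = 12/720
(j±m)!: 0!×3!×1!×1!×1!×4! = 144
prefactor² = (2J+1)×Δ×N² = 72/5
  k=0: +1/(0!×0!×3!×1!×0!×1!) = 1/6
Σ = 1/6  ⇒  CG² = 72/5×1/6² = 2/5
CG = +√(2/5) = +0.632456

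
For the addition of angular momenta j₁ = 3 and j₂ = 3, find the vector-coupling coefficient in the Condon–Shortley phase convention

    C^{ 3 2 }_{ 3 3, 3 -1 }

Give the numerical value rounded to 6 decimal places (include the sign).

√[7·3!3!3!/10! · 6!0!2!4!5!1!] = √(1728)
  +(−1)^0/∏(0,3,0,2,3,1)! = 1/72  (running 1/72)
⟨..|..⟩ = √(1728)·(1/72) = +0.577350

+√(1/3) = +0.577350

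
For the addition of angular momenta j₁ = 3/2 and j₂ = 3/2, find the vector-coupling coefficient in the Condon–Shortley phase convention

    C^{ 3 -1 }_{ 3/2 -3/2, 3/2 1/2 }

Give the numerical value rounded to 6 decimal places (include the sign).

triangle: 0!×3!×3!/7! = 36/5040
(j±m)!: 0!×3!×2!×1!×2!×4! = 576
prefactor² = (2J+1)×Δ×N² = 144/5
  k=0: +1/(0!×0!×3!×2!×0!×1!) = 1/12
Σ = 1/12  ⇒  CG² = 144/5×1/12² = 1/5
CG = +√(1/5) = +0.447214

+√(1/5) = +0.447214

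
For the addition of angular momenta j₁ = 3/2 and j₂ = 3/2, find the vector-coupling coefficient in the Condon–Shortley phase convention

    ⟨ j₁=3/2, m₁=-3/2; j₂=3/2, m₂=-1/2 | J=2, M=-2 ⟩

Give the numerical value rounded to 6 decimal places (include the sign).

√[5·1!2!2!/6! · 0!3!1!2!0!4!] = √(8)
  +(−1)^1/∏(1,0,2,0,0,2)! = -1/4  (running -1/4)
⟨..|..⟩ = √(8)·(-1/4) = -0.707107

-0.707107  (= −√(1/2))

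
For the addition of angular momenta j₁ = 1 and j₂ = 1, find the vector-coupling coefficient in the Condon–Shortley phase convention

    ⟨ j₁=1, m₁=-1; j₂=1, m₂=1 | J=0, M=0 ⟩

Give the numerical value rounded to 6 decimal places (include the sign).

j₁+j₂−J=2  J+j₁−j₂=0  J−j₁+j₂=0  j₁+j₂+J+1=3
(j₁±m₁, j₂±m₂, J±M) = (0,2,2,0,0,0)
P² = 4/3
sum k=2..2:
  [2] +1/2 = 1/2
S = 1/2
C² = P²·S² = 1/3 ; C = +0.577350

+√(1/3) = +0.577350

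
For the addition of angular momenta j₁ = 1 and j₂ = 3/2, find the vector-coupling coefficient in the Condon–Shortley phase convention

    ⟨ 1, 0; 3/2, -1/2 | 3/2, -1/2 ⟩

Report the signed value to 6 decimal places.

triangle: 1!·1!·2!/5! = 2/120
(j±m)!: 1!·1!·1!·2!·1!·2! = 4
prefactor² = (2J+1)·Δ·N² = 4/15
  k=0: +1/(0!·1!·1!·1!·0!·1!) = 1
  k=1: −1/(1!·0!·0!·0!·1!·2!) = -1/2
Σ = 1/2  ⇒  CG² = 4/15·1/2² = 1/15
CG = +√(1/15) = +0.258199

+√(1/15) = +0.258199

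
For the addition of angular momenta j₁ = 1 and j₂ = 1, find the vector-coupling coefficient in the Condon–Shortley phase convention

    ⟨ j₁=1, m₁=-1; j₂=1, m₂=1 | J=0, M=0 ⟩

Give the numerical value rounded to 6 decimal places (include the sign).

j₁+j₂−J=2  J+j₁−j₂=0  J−j₁+j₂=0  j₁+j₂+J+1=3
(j₁±m₁, j₂±m₂, J±M) = (0,2,2,0,0,0)
P² = 4/3
sum k=2..2:
  [2] +1/2 = 1/2
S = 1/2
C² = P²·S² = 1/3 ; C = +0.577350

+0.577350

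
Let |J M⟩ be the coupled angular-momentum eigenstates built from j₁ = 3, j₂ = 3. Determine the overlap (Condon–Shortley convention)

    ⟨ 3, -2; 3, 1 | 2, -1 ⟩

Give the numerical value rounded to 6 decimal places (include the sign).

−√(5/28) ≈ -0.422577

triangle: 4!*2!*2!/9! = 96/362880
(j±m)!: 1!*5!*4!*2!*1!*3! = 34560
prefactor² = (2J+1)*Δ*N² = 320/7
  k=3: −1/(3!*1!*2!*1!*0!*1!) = -1/12
  k=4: +1/(4!*0!*1!*0!*1!*2!) = 1/48
Σ = -1/16  ⇒  CG² = 320/7*(-1/16)² = 5/28
CG = −√(5/28) = -0.422577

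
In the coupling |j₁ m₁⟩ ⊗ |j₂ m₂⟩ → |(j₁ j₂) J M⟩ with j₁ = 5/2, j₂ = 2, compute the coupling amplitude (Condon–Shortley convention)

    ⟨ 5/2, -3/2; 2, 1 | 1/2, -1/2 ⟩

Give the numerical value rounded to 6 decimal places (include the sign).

√[2·4!1!0!/6! · 1!4!3!1!0!1!] = √(48/5)
  +(−1)^3/∏(3,1,1,0,0,0)! = -1/6  (running -1/6)
⟨..|..⟩ = √(48/5)·(-1/6) = -0.516398

-0.516398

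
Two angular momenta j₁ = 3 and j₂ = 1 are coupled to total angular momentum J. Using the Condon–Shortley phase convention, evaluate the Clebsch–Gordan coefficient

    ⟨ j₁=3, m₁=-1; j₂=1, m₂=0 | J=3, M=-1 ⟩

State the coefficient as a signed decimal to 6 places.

j₁+j₂−J=1  J+j₁−j₂=5  J−j₁+j₂=1  j₁+j₂+J+1=8
(j₁±m₁, j₂±m₂, J±M) = (2,4,1,1,2,4)
P² = 48
sum k=0..1:
  [0] +1/24 = 1/24
  [1] −1/12 = -1/12
S = -1/24
C² = P²·S² = 1/12 ; C = -0.288675

-0.288675  (= −√(1/12))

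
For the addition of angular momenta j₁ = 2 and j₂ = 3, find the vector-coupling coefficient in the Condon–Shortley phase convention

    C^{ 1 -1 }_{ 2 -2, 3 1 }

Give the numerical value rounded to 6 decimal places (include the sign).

+0.169031  (= +√(1/35))

j₁+j₂−J=4  J+j₁−j₂=0  J−j₁+j₂=2  j₁+j₂+J+1=7
(j₁±m₁, j₂±m₂, J±M) = (0,4,4,2,0,2)
P² = 2304/35
sum k=4..4:
  [4] +1/48 = 1/48
S = 1/48
C² = P²·S² = 1/35 ; C = +0.169031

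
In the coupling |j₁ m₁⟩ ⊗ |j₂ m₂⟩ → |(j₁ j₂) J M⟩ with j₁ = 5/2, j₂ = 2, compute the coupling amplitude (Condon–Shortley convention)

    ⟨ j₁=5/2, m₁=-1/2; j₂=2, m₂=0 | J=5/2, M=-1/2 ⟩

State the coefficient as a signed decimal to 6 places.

-0.478091

j₁+j₂−J=2  J+j₁−j₂=3  J−j₁+j₂=2  j₁+j₂+J+1=8
(j₁±m₁, j₂±m₂, J±M) = (2,3,2,2,2,3)
P² = 72/35
sum k=0..2:
  [0] +1/24 = 1/24
  [1] −1/2 = -1/2
  [2] +1/8 = 1/8
S = -1/3
C² = P²·S² = 8/35 ; C = -0.478091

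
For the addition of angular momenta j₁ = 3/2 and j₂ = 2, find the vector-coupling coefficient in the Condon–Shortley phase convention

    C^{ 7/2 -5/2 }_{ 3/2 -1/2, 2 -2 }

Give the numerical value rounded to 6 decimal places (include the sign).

+√(3/7) = +0.654654

triangle: 0!·3!·4!/8! = 144/40320
(j±m)!: 1!·2!·0!·4!·1!·6! = 34560
prefactor² = (2J+1)·Δ·N² = 6912/7
  k=0: +1/(0!·0!·2!·0!·1!·4!) = 1/48
Σ = 1/48  ⇒  CG² = 6912/7·1/48² = 3/7
CG = +√(3/7) = +0.654654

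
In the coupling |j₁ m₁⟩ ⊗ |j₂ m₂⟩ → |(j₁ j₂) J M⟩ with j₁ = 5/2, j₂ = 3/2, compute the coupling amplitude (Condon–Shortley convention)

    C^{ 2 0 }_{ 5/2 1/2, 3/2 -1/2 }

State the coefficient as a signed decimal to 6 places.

-0.267261

j₁+j₂−J=2  J+j₁−j₂=3  J−j₁+j₂=1  j₁+j₂+J+1=7
(j₁±m₁, j₂±m₂, J±M) = (3,2,1,2,2,2)
P² = 8/7
sum k=0..1:
  [0] +1/4 = 1/4
  [1] −1/2 = -1/2
S = -1/4
C² = P²·S² = 1/14 ; C = -0.267261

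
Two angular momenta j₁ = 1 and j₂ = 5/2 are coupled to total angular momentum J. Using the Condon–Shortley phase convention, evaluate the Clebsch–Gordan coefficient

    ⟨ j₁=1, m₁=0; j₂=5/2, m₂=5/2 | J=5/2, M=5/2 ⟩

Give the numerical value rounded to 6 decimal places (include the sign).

triangle: 1!*1!*4!/7! = 24/5040
(j±m)!: 1!*1!*5!*0!*5!*0! = 14400
prefactor² = (2J+1)*Δ*N² = 2880/7
  k=1: −1/(1!*0!*0!*4!*1!*0!) = -1/24
Σ = -1/24  ⇒  CG² = 2880/7*(-1/24)² = 5/7
CG = −√(5/7) = -0.845154

−√(5/7) = -0.845154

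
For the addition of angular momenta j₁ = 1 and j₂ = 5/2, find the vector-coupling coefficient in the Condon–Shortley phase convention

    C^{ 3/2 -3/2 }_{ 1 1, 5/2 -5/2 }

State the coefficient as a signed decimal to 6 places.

triangle: 2!·0!·3!/6! = 12/720
(j±m)!: 2!·0!·0!·5!·0!·3! = 1440
prefactor² = (2J+1)·Δ·N² = 96
  k=0: +1/(0!·2!·0!·0!·0!·3!) = 1/12
Σ = 1/12  ⇒  CG² = 96·1/12² = 2/3
CG = +√(2/3) = +0.816497

+√(2/3) = +0.816497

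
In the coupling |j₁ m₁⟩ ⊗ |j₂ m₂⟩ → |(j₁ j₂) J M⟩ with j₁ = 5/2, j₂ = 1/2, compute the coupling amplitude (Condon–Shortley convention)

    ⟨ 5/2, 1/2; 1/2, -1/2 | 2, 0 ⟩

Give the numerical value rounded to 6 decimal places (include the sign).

j₁+j₂−J=1  J+j₁−j₂=4  J−j₁+j₂=0  j₁+j₂+J+1=6
(j₁±m₁, j₂±m₂, J±M) = (3,2,0,1,2,2)
P² = 8
sum k=0..0:
  [0] +1/4 = 1/4
S = 1/4
C² = P²·S² = 1/2 ; C = +0.707107

+√(1/2) = +0.707107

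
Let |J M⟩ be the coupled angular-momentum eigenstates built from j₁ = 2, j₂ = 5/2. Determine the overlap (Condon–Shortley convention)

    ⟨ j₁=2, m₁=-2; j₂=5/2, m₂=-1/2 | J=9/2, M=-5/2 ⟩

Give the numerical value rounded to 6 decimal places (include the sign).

j₁+j₂−J=0  J+j₁−j₂=4  J−j₁+j₂=5  j₁+j₂+J+1=10
(j₁±m₁, j₂±m₂, J±M) = (0,4,2,3,2,7)
P² = 23040
sum k=0..0:
  [0] +1/288 = 1/288
S = 1/288
C² = P²·S² = 5/18 ; C = +0.527046

+√(5/18) ≈ +0.527046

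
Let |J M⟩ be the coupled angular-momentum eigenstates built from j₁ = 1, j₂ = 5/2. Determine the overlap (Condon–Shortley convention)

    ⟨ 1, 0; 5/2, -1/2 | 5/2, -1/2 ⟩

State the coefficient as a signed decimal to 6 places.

+0.169031  (= +√(1/35))

j₁+j₂−J=1  J+j₁−j₂=1  J−j₁+j₂=4  j₁+j₂+J+1=7
(j₁±m₁, j₂±m₂, J±M) = (1,1,2,3,2,3)
P² = 144/35
sum k=0..1:
  [0] +1/4 = 1/4
  [1] −1/6 = -1/6
S = 1/12
C² = P²·S² = 1/35 ; C = +0.169031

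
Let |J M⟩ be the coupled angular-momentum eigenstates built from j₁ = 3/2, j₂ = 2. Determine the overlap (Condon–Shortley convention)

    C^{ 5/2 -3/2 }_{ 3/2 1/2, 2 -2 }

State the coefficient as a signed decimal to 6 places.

triangle: 1!·2!·3!/7! = 12/5040
(j±m)!: 2!·1!·0!·4!·1!·4! = 1152
prefactor² = (2J+1)·Δ·N² = 576/35
  k=0: +1/(0!·1!·1!·0!·1!·3!) = 1/6
Σ = 1/6  ⇒  CG² = 576/35·1/6² = 16/35
CG = +√(16/35) = +0.676123

+√(16/35) ≈ +0.676123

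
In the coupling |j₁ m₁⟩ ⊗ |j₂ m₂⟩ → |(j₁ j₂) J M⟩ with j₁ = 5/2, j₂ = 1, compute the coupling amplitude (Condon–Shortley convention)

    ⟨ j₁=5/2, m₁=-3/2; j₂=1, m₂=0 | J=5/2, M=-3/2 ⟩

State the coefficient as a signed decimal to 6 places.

triangle: 1!×4!×1!/7! = 24/5040
(j±m)!: 1!×4!×1!×1!×1!×4! = 576
prefactor² = (2J+1)×Δ×N² = 576/35
  k=0: +1/(0!×1!×4!×1!×0!×0!) = 1/24
  k=1: −1/(1!×0!×3!×0!×1!×1!) = -1/6
Σ = -1/8  ⇒  CG² = 576/35×(-1/8)² = 9/35
CG = −√(9/35) = -0.507093

-0.507093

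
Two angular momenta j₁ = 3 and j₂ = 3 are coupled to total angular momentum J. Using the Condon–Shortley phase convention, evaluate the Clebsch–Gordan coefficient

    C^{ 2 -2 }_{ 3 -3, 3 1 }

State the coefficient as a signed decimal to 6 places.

+√(5/42) = +0.345033

j₁+j₂−J=4  J+j₁−j₂=2  J−j₁+j₂=2  j₁+j₂+J+1=9
(j₁±m₁, j₂±m₂, J±M) = (0,6,4,2,0,4)
P² = 7680/7
sum k=4..4:
  [4] +1/96 = 1/96
S = 1/96
C² = P²·S² = 5/42 ; C = +0.345033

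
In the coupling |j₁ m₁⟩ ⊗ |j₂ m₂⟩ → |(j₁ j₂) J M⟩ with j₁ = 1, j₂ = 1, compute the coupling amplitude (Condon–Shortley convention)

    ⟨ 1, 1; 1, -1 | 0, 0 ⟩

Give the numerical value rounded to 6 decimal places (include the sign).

+0.577350

j₁+j₂−J=2  J+j₁−j₂=0  J−j₁+j₂=0  j₁+j₂+J+1=3
(j₁±m₁, j₂±m₂, J±M) = (2,0,0,2,0,0)
P² = 4/3
sum k=0..0:
  [0] +1/2 = 1/2
S = 1/2
C² = P²·S² = 1/3 ; C = +0.577350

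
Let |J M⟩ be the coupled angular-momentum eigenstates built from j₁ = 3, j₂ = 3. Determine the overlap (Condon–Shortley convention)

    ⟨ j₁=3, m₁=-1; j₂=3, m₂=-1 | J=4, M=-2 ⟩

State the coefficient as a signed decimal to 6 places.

-0.509647  (= −√(20/77))

j₁+j₂−J=2  J+j₁−j₂=4  J−j₁+j₂=4  j₁+j₂+J+1=11
(j₁±m₁, j₂±m₂, J±M) = (2,4,2,4,2,6)
P² = 331776/385
sum k=0..2:
  [0] +1/192 = 1/192
  [1] −1/36 = -1/36
  [2] +1/192 = 1/192
S = -5/288
C² = P²·S² = 20/77 ; C = -0.509647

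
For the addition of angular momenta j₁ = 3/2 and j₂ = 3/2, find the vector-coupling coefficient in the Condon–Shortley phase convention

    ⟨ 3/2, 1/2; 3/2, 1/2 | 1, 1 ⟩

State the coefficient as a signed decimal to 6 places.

j₁+j₂−J=2  J+j₁−j₂=1  J−j₁+j₂=1  j₁+j₂+J+1=5
(j₁±m₁, j₂±m₂, J±M) = (2,1,2,1,2,0)
P² = 2/5
sum k=1..1:
  [1] −1/1 = -1
S = -1
C² = P²·S² = 2/5 ; C = -0.632456

-0.632456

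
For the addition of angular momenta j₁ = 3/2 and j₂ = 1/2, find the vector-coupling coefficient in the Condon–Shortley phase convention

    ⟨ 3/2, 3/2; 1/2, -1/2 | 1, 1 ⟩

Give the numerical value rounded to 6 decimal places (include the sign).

+0.866025

triangle: 1!*2!*0!/4! = 2/24
(j±m)!: 3!*0!*0!*1!*2!*0! = 12
prefactor² = (2J+1)*Δ*N² = 3
  k=0: +1/(0!*1!*0!*0!*2!*0!) = 1/2
Σ = 1/2  ⇒  CG² = 3*1/2² = 3/4
CG = +√(3/4) = +0.866025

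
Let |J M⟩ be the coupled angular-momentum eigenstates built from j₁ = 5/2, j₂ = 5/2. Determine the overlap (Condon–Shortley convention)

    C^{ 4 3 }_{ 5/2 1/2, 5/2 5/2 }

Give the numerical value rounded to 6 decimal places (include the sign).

−√(1/2) ≈ -0.707107

triangle: 1!*4!*4!/10! = 576/3628800
(j±m)!: 3!*2!*5!*0!*7!*1! = 7257600
prefactor² = (2J+1)*Δ*N² = 10368
  k=1: −1/(1!*0!*1!*4!*3!*0!) = -1/144
Σ = -1/144  ⇒  CG² = 10368*(-1/144)² = 1/2
CG = −√(1/2) = -0.707107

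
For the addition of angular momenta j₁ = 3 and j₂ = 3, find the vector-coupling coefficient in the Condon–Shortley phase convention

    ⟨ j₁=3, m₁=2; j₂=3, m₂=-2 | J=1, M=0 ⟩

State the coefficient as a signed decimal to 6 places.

−√(1/7) ≈ -0.377964

√[3·5!1!1!/8! · 5!1!1!5!1!1!] = √(900/7)
  +(−1)^0/∏(0,5,1,1,0,0)! = 1/120  (running 1/120)
  +(−1)^1/∏(1,4,0,0,1,1)! = -1/24  (running -1/30)
⟨..|..⟩ = √(900/7)·(-1/30) = -0.377964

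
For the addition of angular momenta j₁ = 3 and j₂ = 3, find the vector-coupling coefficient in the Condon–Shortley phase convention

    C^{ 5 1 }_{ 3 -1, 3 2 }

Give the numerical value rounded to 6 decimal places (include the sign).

−√(9/28) ≈ -0.566947

triangle: 1!×5!×5!/12! = 14400/479001600
(j±m)!: 2!×4!×5!×1!×6!×4! = 99532800
prefactor² = (2J+1)×Δ×N² = 230400/7
  k=0: +1/(0!×1!×4!×5!×1!×0!) = 1/2880
  k=1: −1/(1!×0!×3!×4!×2!×1!) = -1/288
Σ = -1/320  ⇒  CG² = 230400/7×(-1/320)² = 9/28
CG = −√(9/28) = -0.566947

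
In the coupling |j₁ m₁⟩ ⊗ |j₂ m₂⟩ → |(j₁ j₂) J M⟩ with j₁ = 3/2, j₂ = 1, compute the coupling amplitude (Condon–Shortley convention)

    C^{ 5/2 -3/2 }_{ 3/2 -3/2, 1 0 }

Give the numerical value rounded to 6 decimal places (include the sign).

+√(2/5) ≈ +0.632456

√[6·0!3!2!/6! · 0!3!1!1!1!4!] = √(72/5)
  +(−1)^0/∏(0,0,3,1,0,1)! = 1/6  (running 1/6)
⟨..|..⟩ = √(72/5)·(1/6) = +0.632456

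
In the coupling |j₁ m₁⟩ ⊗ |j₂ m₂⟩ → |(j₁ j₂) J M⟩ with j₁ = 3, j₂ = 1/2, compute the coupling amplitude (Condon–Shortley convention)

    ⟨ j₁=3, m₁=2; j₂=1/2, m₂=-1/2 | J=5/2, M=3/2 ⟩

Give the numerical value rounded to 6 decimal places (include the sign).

+√(5/7) ≈ +0.845154

√[6·1!5!0!/7! · 5!1!0!1!4!1!] = √(2880/7)
  +(−1)^0/∏(0,1,1,0,4,0)! = 1/24  (running 1/24)
⟨..|..⟩ = √(2880/7)·(1/24) = +0.845154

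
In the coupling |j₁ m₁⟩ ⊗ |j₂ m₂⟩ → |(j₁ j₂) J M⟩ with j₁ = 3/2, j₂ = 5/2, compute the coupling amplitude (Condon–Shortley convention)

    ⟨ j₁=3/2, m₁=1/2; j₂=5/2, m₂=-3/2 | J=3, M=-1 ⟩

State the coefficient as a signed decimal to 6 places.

+0.639010  (= +√(49/120))

triangle: 1!·2!·4!/8! = 48/40320
(j±m)!: 2!·1!·1!·4!·2!·4! = 2304
prefactor² = (2J+1)·Δ·N² = 96/5
  k=0: +1/(0!·1!·1!·1!·1!·3!) = 1/6
  k=1: −1/(1!·0!·0!·0!·2!·4!) = -1/48
Σ = 7/48  ⇒  CG² = 96/5·7/48² = 49/120
CG = +√(49/120) = +0.639010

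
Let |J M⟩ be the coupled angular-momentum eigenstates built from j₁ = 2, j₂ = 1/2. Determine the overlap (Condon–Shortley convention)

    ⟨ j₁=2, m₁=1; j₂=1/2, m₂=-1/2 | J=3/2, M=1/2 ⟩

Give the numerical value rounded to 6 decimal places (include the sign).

+0.774597

√[4·1!3!0!/5! · 3!1!0!1!2!1!] = √(12/5)
  +(−1)^0/∏(0,1,1,0,2,0)! = 1/2  (running 1/2)
⟨..|..⟩ = √(12/5)·(1/2) = +0.774597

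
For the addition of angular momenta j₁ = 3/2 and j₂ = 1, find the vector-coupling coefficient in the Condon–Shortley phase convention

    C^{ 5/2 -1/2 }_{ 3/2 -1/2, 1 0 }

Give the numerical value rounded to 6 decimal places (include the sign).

+0.774597  (= +√(3/5))

j₁+j₂−J=0  J+j₁−j₂=3  J−j₁+j₂=2  j₁+j₂+J+1=6
(j₁±m₁, j₂±m₂, J±M) = (1,2,1,1,2,3)
P² = 12/5
sum k=0..0:
  [0] +1/2 = 1/2
S = 1/2
C² = P²·S² = 3/5 ; C = +0.774597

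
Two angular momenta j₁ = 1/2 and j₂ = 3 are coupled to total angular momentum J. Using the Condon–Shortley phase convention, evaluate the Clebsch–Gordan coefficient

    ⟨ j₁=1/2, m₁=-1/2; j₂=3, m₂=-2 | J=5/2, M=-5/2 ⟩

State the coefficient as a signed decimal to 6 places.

−√(1/7) = -0.377964

j₁+j₂−J=1  J+j₁−j₂=0  J−j₁+j₂=5  j₁+j₂+J+1=7
(j₁±m₁, j₂±m₂, J±M) = (0,1,1,5,0,5)
P² = 14400/7
sum k=1..1:
  [1] −1/120 = -1/120
S = -1/120
C² = P²·S² = 1/7 ; C = -0.377964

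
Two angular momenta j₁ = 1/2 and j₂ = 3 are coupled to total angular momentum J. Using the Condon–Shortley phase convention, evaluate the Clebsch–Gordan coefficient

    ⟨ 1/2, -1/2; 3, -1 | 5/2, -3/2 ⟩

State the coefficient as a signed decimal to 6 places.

√[6·1!0!5!/7! · 0!1!2!4!1!4!] = √(1152/7)
  +(−1)^1/∏(1,0,0,1,0,4)! = -1/24  (running -1/24)
⟨..|..⟩ = √(1152/7)·(-1/24) = -0.534522

-0.534522  (= −√(2/7))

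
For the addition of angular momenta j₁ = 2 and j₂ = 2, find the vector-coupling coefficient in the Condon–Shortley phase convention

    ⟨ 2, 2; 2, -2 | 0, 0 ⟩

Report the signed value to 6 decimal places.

+0.447214  (= +√(1/5))

triangle: 4!×0!×0!/5! = 24/120
(j±m)!: 4!×0!×0!×4!×0!×0! = 576
prefactor² = (2J+1)×Δ×N² = 576/5
  k=0: +1/(0!×4!×0!×0!×0!×0!) = 1/24
Σ = 1/24  ⇒  CG² = 576/5×1/24² = 1/5
CG = +√(1/5) = +0.447214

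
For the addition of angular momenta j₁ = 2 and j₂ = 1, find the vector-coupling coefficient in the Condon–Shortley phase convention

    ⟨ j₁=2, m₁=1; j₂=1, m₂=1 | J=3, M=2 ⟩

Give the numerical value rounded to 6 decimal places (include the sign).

+0.816497  (= +√(2/3))

√[7·0!4!2!/7! · 3!1!2!0!5!1!] = √(96)
  +(−1)^0/∏(0,0,1,2,3,0)! = 1/12  (running 1/12)
⟨..|..⟩ = √(96)·(1/12) = +0.816497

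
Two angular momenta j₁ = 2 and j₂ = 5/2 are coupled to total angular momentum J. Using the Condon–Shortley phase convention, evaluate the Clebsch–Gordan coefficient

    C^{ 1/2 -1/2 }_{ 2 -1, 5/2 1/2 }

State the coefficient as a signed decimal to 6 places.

√[2·4!0!1!/6! · 1!3!3!2!0!1!] = √(24/5)
  +(−1)^3/∏(3,1,0,0,0,1)! = -1/6  (running -1/6)
⟨..|..⟩ = √(24/5)·(-1/6) = -0.365148

−√(2/15) ≈ -0.365148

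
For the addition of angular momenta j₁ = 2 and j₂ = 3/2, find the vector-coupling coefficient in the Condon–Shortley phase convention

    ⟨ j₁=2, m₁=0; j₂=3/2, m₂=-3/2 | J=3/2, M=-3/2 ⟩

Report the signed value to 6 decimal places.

+0.447214

j₁+j₂−J=2  J+j₁−j₂=2  J−j₁+j₂=1  j₁+j₂+J+1=6
(j₁±m₁, j₂±m₂, J±M) = (2,2,0,3,0,3)
P² = 16/5
sum k=0..0:
  [0] +1/4 = 1/4
S = 1/4
C² = P²·S² = 1/5 ; C = +0.447214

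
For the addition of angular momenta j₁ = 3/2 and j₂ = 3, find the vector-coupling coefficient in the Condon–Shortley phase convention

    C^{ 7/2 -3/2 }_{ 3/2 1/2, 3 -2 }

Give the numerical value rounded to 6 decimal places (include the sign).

j₁+j₂−J=1  J+j₁−j₂=2  J−j₁+j₂=5  j₁+j₂+J+1=9
(j₁±m₁, j₂±m₂, J±M) = (2,1,1,5,2,5)
P² = 6400/21
sum k=0..1:
  [0] +1/24 = 1/24
  [1] −1/240 = -1/240
S = 3/80
C² = P²·S² = 3/7 ; C = +0.654654

+0.654654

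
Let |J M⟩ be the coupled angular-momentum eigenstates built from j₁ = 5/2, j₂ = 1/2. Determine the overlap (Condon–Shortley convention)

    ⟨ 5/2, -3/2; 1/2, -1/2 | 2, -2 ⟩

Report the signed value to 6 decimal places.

+0.408248  (= +√(1/6))

j₁+j₂−J=1  J+j₁−j₂=4  J−j₁+j₂=0  j₁+j₂+J+1=6
(j₁±m₁, j₂±m₂, J±M) = (1,4,0,1,0,4)
P² = 96
sum k=0..0:
  [0] +1/24 = 1/24
S = 1/24
C² = P²·S² = 1/6 ; C = +0.408248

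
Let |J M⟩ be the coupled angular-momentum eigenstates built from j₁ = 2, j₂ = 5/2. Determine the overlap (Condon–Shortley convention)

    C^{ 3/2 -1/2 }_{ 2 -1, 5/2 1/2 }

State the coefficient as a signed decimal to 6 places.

+√(5/21) = +0.487950

√[4·3!1!2!/7! · 1!3!3!2!1!2!] = √(48/35)
  +(−1)^2/∏(2,1,1,1,0,1)! = 1/2  (running 1/2)
  +(−1)^3/∏(3,0,0,0,1,2)! = -1/12  (running 5/12)
⟨..|..⟩ = √(48/35)·(5/12) = +0.487950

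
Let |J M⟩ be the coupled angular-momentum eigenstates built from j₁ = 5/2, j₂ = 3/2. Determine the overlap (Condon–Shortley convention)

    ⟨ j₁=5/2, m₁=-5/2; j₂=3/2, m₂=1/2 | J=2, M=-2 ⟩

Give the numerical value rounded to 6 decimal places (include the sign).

+√(10/21) ≈ +0.690066

triangle: 2!×3!×1!/7! = 12/5040
(j±m)!: 0!×5!×2!×1!×0!×4! = 5760
prefactor² = (2J+1)×Δ×N² = 480/7
  k=2: +1/(2!×0!×3!×0!×0!×1!) = 1/12
Σ = 1/12  ⇒  CG² = 480/7×1/12² = 10/21
CG = +√(10/21) = +0.690066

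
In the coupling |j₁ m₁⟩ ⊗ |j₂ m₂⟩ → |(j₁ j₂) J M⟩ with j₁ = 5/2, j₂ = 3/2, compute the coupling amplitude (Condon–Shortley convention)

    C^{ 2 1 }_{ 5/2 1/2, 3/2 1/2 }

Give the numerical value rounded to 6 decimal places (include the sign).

√[5·2!3!1!/7! · 3!2!2!1!3!1!] = √(12/7)
  +(−1)^1/∏(1,1,1,1,2,0)! = -1/2  (running -1/2)
  +(−1)^2/∏(2,0,0,0,3,1)! = 1/12  (running -5/12)
⟨..|..⟩ = √(12/7)·(-5/12) = -0.545545

−√(25/84) ≈ -0.545545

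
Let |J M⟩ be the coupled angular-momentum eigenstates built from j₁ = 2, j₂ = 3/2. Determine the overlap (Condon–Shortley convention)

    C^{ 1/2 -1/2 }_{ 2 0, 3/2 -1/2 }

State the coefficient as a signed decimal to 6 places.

-0.447214  (= −√(1/5))

√[2·3!1!0!/5! · 2!2!1!2!0!1!] = √(4/5)
  +(−1)^1/∏(1,2,1,0,0,0)! = -1/2  (running -1/2)
⟨..|..⟩ = √(4/5)·(-1/2) = -0.447214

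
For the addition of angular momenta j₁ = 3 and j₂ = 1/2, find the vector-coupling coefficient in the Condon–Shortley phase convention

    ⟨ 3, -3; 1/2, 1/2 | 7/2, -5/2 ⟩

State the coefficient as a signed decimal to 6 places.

√[8·0!6!1!/8! · 0!6!1!0!1!6!] = √(518400/7)
  +(−1)^0/∏(0,0,6,1,0,0)! = 1/720  (running 1/720)
⟨..|..⟩ = √(518400/7)·(1/720) = +0.377964

+√(1/7) ≈ +0.377964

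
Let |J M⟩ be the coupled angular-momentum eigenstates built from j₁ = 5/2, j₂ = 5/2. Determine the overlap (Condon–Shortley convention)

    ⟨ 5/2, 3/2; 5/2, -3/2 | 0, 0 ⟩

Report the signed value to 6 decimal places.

triangle: 5!·0!·0!/6! = 120/720
(j±m)!: 4!·1!·1!·4!·0!·0! = 576
prefactor² = (2J+1)·Δ·N² = 96
  k=1: −1/(1!·4!·0!·0!·0!·0!) = -1/24
Σ = -1/24  ⇒  CG² = 96·(-1/24)² = 1/6
CG = −√(1/6) = -0.408248

-0.408248  (= −√(1/6))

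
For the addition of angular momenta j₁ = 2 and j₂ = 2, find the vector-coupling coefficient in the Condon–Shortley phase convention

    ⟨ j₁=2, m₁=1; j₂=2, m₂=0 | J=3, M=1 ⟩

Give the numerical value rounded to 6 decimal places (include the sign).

j₁+j₂−J=1  J+j₁−j₂=3  J−j₁+j₂=3  j₁+j₂+J+1=8
(j₁±m₁, j₂±m₂, J±M) = (3,1,2,2,4,2)
P² = 36/5
sum k=0..1:
  [0] +1/4 = 1/4
  [1] −1/12 = -1/12
S = 1/6
C² = P²·S² = 1/5 ; C = +0.447214

+√(1/5) = +0.447214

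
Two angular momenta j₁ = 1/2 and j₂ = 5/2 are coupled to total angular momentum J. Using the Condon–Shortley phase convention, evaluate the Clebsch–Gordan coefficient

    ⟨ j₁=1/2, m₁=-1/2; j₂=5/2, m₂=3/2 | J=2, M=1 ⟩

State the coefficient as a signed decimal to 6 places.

-0.816497

j₁+j₂−J=1  J+j₁−j₂=0  J−j₁+j₂=4  j₁+j₂+J+1=6
(j₁±m₁, j₂±m₂, J±M) = (0,1,4,1,3,1)
P² = 24
sum k=1..1:
  [1] −1/6 = -1/6
S = -1/6
C² = P²·S² = 2/3 ; C = -0.816497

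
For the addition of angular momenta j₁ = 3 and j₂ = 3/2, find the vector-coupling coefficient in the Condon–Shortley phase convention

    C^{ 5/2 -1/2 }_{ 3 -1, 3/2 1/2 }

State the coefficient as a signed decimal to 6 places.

√[6·2!4!1!/8! · 2!4!2!1!2!3!] = √(288/35)
  +(−1)^1/∏(1,1,3,1,1,0)! = -1/6  (running -1/6)
  +(−1)^2/∏(2,0,2,0,2,1)! = 1/8  (running -1/24)
⟨..|..⟩ = √(288/35)·(-1/24) = -0.119523

−√(1/70) ≈ -0.119523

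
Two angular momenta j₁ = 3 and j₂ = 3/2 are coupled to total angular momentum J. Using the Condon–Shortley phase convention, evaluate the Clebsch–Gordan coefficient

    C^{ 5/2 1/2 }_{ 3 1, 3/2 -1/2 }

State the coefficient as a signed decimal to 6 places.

-0.119523  (= −√(1/70))

j₁+j₂−J=2  J+j₁−j₂=4  J−j₁+j₂=1  j₁+j₂+J+1=8
(j₁±m₁, j₂±m₂, J±M) = (4,2,1,2,3,2)
P² = 288/35
sum k=0..1:
  [0] +1/8 = 1/8
  [1] −1/6 = -1/6
S = -1/24
C² = P²·S² = 1/70 ; C = -0.119523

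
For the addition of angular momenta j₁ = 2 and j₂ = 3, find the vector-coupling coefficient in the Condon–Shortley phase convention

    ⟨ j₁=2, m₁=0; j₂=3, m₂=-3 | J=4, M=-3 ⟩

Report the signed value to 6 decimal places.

+√(9/20) ≈ +0.670820

√[9·1!3!5!/10! · 2!2!0!6!1!7!] = √(25920)
  +(−1)^0/∏(0,1,2,0,1,5)! = 1/240  (running 1/240)
⟨..|..⟩ = √(25920)·(1/240) = +0.670820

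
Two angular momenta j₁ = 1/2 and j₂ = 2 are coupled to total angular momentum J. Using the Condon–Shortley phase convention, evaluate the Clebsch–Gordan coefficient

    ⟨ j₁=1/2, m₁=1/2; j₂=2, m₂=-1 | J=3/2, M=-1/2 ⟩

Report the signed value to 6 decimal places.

√[4·1!0!3!/5! · 1!0!1!3!1!2!] = √(12/5)
  +(−1)^0/∏(0,1,0,1,0,2)! = 1/2  (running 1/2)
⟨..|..⟩ = √(12/5)·(1/2) = +0.774597

+√(3/5) ≈ +0.774597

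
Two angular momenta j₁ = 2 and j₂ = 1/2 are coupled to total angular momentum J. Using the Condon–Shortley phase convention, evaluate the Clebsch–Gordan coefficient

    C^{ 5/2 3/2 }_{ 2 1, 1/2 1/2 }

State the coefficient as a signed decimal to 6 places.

√[6·0!4!1!/6! · 3!1!1!0!4!1!] = √(144/5)
  +(−1)^0/∏(0,0,1,1,3,0)! = 1/6  (running 1/6)
⟨..|..⟩ = √(144/5)·(1/6) = +0.894427

+0.894427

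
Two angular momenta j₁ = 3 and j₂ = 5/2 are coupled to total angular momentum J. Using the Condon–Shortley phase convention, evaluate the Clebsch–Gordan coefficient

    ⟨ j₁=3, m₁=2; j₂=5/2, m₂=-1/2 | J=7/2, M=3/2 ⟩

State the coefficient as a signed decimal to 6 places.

+0.308607

triangle: 2!·4!·3!/10! = 288/3628800
(j±m)!: 5!·1!·2!·3!·5!·2! = 345600
prefactor² = (2J+1)·Δ·N² = 1536/7
  k=0: +1/(0!·2!·1!·2!·3!·1!) = 1/24
  k=1: −1/(1!·1!·0!·1!·4!·2!) = -1/48
Σ = 1/48  ⇒  CG² = 1536/7·1/48² = 2/21
CG = +√(2/21) = +0.308607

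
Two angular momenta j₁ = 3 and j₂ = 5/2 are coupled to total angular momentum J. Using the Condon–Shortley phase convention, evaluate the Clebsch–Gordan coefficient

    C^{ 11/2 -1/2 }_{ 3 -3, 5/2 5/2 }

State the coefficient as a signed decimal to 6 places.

+√(1/462) = +0.046524

√[12·0!6!5!/12! · 0!6!5!0!5!6!] = √(1244160000/77)
  +(−1)^0/∏(0,0,6,5,0,0)! = 1/86400  (running 1/86400)
⟨..|..⟩ = √(1244160000/77)·(1/86400) = +0.046524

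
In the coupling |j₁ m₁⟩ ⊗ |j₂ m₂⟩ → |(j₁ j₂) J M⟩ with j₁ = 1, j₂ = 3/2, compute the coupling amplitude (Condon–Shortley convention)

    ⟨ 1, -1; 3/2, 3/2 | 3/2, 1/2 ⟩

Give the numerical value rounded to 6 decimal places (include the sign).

j₁+j₂−J=1  J+j₁−j₂=1  J−j₁+j₂=2  j₁+j₂+J+1=5
(j₁±m₁, j₂±m₂, J±M) = (0,2,3,0,2,1)
P² = 8/5
sum k=1..1:
  [1] −1/2 = -1/2
S = -1/2
C² = P²·S² = 2/5 ; C = -0.632456

-0.632456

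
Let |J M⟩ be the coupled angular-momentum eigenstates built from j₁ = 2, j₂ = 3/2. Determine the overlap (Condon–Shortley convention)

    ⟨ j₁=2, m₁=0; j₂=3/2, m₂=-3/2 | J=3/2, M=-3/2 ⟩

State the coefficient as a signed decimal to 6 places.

+0.447214  (= +√(1/5))

j₁+j₂−J=2  J+j₁−j₂=2  J−j₁+j₂=1  j₁+j₂+J+1=6
(j₁±m₁, j₂±m₂, J±M) = (2,2,0,3,0,3)
P² = 16/5
sum k=0..0:
  [0] +1/4 = 1/4
S = 1/4
C² = P²·S² = 1/5 ; C = +0.447214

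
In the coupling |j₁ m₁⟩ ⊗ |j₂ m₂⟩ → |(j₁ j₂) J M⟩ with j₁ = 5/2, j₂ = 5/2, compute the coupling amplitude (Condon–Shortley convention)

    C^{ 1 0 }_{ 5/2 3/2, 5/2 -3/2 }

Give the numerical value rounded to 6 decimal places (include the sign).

-0.358569

√[3·4!1!1!/7! · 4!1!1!4!1!1!] = √(288/35)
  +(−1)^0/∏(0,4,1,1,0,0)! = 1/24  (running 1/24)
  +(−1)^1/∏(1,3,0,0,1,1)! = -1/6  (running -1/8)
⟨..|..⟩ = √(288/35)·(-1/8) = -0.358569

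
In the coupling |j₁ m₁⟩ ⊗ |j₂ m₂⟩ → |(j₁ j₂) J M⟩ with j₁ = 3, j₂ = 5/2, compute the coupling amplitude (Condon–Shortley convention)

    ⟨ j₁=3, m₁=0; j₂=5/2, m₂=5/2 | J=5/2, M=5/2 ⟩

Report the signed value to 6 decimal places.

√[6·3!3!2!/9! · 3!3!5!0!5!0!] = √(4320/7)
  +(−1)^3/∏(3,0,0,2,3,0)! = -1/72  (running -1/72)
⟨..|..⟩ = √(4320/7)·(-1/72) = -0.345033

-0.345033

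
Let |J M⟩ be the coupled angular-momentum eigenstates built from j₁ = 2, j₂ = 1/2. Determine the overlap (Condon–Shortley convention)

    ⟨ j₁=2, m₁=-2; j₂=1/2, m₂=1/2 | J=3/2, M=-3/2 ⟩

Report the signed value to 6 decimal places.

-0.894427

√[4·1!3!0!/5! · 0!4!1!0!0!3!] = √(144/5)
  +(−1)^1/∏(1,0,3,0,0,0)! = -1/6  (running -1/6)
⟨..|..⟩ = √(144/5)·(-1/6) = -0.894427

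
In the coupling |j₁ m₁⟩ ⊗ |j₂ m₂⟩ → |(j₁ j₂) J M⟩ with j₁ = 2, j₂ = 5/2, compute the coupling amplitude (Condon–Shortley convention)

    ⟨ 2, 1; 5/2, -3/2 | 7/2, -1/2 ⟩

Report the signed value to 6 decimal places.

+0.619780

√[8·1!3!4!/9! · 3!1!1!4!3!4!] = √(2304/35)
  +(−1)^0/∏(0,1,1,1,2,3)! = 1/12  (running 1/12)
  +(−1)^1/∏(1,0,0,0,3,4)! = -1/144  (running 11/144)
⟨..|..⟩ = √(2304/35)·(11/144) = +0.619780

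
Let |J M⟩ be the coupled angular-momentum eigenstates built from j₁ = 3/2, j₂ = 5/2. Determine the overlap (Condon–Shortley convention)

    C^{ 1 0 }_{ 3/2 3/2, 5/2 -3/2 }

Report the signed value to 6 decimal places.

+√(1/5) = +0.447214

triangle: 3!×0!×2!/6! = 12/720
(j±m)!: 3!×0!×1!×4!×1!×1! = 144
prefactor² = (2J+1)×Δ×N² = 36/5
  k=0: +1/(0!×3!×0!×1!×0!×1!) = 1/6
Σ = 1/6  ⇒  CG² = 36/5×1/6² = 1/5
CG = +√(1/5) = +0.447214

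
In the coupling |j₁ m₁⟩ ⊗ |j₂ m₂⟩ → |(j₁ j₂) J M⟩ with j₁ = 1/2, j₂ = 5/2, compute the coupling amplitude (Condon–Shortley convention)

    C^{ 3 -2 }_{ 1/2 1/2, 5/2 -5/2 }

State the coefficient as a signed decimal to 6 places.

triangle: 0!*1!*5!/7! = 120/5040
(j±m)!: 1!*0!*0!*5!*1!*5! = 14400
prefactor² = (2J+1)*Δ*N² = 2400
  k=0: +1/(0!*0!*0!*0!*1!*5!) = 1/120
Σ = 1/120  ⇒  CG² = 2400*1/120² = 1/6
CG = +√(1/6) = +0.408248

+0.408248  (= +√(1/6))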